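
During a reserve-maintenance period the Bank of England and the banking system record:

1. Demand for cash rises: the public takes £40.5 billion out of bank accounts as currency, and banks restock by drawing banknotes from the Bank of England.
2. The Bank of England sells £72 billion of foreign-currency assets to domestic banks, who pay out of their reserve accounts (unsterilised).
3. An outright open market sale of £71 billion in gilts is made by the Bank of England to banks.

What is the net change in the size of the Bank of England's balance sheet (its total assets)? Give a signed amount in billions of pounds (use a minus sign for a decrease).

Currency withdrawal £40.5 billion: only the composition of liabilities changes → 0.
FX sale £72 billion: a Bank of England asset is shed → −£72B.
OMO sale (to banks) £71 billion: a Bank of England asset is shed → −£71B.
Net: 0 − 72 − 71 = -£143 billion.

-£143 billion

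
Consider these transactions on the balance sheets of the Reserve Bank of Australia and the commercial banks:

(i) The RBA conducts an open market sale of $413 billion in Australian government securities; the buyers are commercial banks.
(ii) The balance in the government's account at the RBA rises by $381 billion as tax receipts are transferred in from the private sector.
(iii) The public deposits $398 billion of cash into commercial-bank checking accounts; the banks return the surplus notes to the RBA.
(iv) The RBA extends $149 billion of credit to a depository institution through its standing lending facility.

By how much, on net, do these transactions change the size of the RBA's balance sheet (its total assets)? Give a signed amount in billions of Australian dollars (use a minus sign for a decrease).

-$264 billion

OMO sale (to banks) $413 billion: an RBA asset is shed → −$413B.
Government account inflow $381 billion: only the composition of liabilities changes → 0.
Currency deposit $398 billion: only the composition of liabilities changes → 0.
Discount-window loan $149 billion: an RBA asset is acquired → +$149B.
Net: −413 + 0 + 0 + 149 = -$264 billion.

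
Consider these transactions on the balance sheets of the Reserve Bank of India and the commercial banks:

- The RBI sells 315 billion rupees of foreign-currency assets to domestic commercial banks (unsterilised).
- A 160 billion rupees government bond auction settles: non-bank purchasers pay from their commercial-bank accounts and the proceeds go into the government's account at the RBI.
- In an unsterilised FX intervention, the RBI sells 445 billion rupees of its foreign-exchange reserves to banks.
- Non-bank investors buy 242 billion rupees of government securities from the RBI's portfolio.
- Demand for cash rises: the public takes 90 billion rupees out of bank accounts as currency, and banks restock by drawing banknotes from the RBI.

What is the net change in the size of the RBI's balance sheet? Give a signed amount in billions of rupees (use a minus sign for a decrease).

FX sale 315 billion rupees: an RBI asset is shed → −315B.
Government account inflow 160 billion rupees: only the composition of liabilities changes → 0.
FX sale 445 billion rupees: an RBI asset is shed → −445B.
Asset sale (to non-banks) 242 billion rupees: an RBI asset is shed → −242B.
Currency withdrawal 90 billion rupees: only the composition of liabilities changes → 0.
Net: −315 + 0 − 445 − 242 + 0 = -1002 billion.

-1002 billion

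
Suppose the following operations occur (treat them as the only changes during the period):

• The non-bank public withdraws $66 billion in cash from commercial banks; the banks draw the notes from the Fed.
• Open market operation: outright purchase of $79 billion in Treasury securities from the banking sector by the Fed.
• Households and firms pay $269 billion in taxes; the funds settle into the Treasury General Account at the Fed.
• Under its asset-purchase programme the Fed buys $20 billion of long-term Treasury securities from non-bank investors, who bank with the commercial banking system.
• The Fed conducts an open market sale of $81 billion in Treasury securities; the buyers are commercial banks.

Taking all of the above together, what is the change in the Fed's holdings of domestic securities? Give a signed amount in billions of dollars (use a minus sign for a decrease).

+$18 billion

Currency withdrawal $66 billion: the Fed's securities portfolio is untouched → 0.
OMO purchase (from banks) $79 billion: securities added to the Fed's portfolio → +$79B.
Government account inflow $269 billion: the Fed's securities portfolio is untouched → 0.
Asset purchase (from non-banks) $20 billion: securities added to the Fed's portfolio → +$20B.
OMO sale (to banks) $81 billion: securities removed from the Fed's portfolio → −$81B.
Net: 0 + 79 + 0 + 20 − 81 = +$18 billion.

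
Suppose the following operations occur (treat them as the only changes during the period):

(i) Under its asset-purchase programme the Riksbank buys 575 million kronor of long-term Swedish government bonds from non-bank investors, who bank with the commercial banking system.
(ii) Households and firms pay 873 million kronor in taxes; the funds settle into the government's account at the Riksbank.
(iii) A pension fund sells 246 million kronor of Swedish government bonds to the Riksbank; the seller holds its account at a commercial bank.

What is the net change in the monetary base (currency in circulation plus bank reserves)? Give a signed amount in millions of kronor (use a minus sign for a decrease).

-52 million

Riksbank balance sheet:
  Assets:      Securities +821M
  Liabilities: Bank reserves −52M, Government deposits +873M
Monetary base = currency + reserves: 0 + (−52M) = -52 million.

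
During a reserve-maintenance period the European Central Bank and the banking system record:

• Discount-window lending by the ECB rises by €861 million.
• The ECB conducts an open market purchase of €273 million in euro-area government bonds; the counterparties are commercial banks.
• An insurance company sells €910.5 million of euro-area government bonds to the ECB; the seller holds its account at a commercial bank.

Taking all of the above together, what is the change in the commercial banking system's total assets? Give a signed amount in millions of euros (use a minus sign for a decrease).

ECB balance sheet:
  Assets:      Securities +€1183.5M, Loans to banks +€861M
  Liabilities: Bank reserves +€2044.5M
Commercial banking system:
  Assets:      Reserves at CB +€2044.5M, Securities −€273M
  Liabilities: Checkable deposits +€910.5M, Borrowings from CB +€861M
Change in total bank assets = +€1771.5 million.

+€1771.5 million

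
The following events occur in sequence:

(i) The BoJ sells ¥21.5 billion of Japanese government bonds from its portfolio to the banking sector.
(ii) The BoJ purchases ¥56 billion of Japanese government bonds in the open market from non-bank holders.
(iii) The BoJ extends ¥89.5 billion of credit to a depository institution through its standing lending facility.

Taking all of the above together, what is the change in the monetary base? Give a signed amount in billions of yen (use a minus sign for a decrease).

+¥124 billion

BoJ balance sheet:
  Assets:      Securities +¥34.5B, Loans to banks +¥89.5B
  Liabilities: Bank reserves +¥124B
Commercial banking system:
  Assets:      Reserves at CB +¥124B, Securities +¥21.5B
  Liabilities: Checkable deposits +¥56B, Borrowings from CB +¥89.5B
Monetary base = currency + reserves: 0 + (+¥124B) = +¥124 billion.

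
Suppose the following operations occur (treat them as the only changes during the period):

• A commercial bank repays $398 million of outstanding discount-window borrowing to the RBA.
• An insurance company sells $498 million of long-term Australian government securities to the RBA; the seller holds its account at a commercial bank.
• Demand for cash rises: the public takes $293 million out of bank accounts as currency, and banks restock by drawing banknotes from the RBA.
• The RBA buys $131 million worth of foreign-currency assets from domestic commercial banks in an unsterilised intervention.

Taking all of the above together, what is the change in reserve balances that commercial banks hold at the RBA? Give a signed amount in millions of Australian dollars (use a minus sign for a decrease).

-$62 million

Discount-window repayment $398 million: repayment is debited from reserves → −$398M.
Asset purchase (from non-banks) $498 million: the RBA pays by crediting reserve accounts → +$498M.
Currency withdrawal $293 million: banks swap reserves for currency → −$293M.
FX purchase $131 million: the RBA pays by crediting reserve accounts → +$131M.
Net: −398 + 498 − 293 + 131 = -$62 million.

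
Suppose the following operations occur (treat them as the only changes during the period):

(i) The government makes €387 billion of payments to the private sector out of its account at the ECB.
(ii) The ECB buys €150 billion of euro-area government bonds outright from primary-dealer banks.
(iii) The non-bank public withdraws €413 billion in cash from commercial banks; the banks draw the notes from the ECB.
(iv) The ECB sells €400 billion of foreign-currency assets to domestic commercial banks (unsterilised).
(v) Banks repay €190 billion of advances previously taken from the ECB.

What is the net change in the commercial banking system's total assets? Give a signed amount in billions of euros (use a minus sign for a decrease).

-€216 billion

ECB balance sheet:
  Assets:      Securities +€150B, Loans to banks −€190B, Foreign assets −€400B
  Liabilities: Bank reserves −€466B, Currency in circulation +€413B, Government deposits −€387B
Commercial banking system:
  Assets:      Reserves at CB −€466B, Securities −€150B, Foreign assets +€400B
  Liabilities: Checkable deposits −€26B, Borrowings from CB −€190B
Change in total bank assets = -€216 billion.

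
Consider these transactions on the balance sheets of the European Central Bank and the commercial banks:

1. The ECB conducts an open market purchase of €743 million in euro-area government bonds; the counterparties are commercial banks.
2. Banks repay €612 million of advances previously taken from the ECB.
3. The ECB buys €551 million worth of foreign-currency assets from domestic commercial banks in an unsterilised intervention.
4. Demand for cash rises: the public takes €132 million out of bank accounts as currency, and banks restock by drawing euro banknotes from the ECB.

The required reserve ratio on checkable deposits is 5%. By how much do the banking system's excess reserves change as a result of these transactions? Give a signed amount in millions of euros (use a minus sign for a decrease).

OMO purchase (from banks) €743 million: reserves +€743M, deposits 0.
Discount-window repayment €612 million: reserves −€612M, deposits 0.
FX purchase €551 million: reserves +€551M, deposits 0.
Currency withdrawal €132 million: reserves −€132M, deposits −€132M.
Totals: Δreserves = +€550M, Δdeposits = −€132M.
Δrequired reserves = 5% × −€132M = −€6.6M.
Δexcess reserves = Δreserves − Δrequired = +€550M − (−€6.6M) = +€556.6 million.

+€556.6 million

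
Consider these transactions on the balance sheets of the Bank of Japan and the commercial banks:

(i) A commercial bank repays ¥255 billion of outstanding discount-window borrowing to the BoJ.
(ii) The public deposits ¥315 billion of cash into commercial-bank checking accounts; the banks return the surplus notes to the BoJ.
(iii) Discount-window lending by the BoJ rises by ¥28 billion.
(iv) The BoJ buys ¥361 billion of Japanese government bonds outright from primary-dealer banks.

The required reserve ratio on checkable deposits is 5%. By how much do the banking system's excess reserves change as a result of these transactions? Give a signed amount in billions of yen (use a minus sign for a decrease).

+¥433.25 billion

Discount-window repayment ¥255 billion: reserves −¥255B, deposits 0.
Currency deposit ¥315 billion: reserves +¥315B, deposits +¥315B.
Discount-window loan ¥28 billion: reserves +¥28B, deposits 0.
OMO purchase (from banks) ¥361 billion: reserves +¥361B, deposits 0.
Totals: Δreserves = +¥449B, Δdeposits = +¥315B.
Δrequired reserves = 5% × +¥315B = +¥15.75B.
Δexcess reserves = Δreserves − Δrequired = +¥449B − (+¥15.75B) = +¥433.25 billion.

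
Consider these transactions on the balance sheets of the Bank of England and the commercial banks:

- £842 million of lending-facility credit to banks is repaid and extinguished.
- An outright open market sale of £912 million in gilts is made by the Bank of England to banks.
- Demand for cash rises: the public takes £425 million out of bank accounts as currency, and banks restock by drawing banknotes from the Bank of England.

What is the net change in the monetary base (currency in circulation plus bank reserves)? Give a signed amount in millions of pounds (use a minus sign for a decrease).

Discount-window repayment £842 million: Bank of England balance sheet contracts → −£842M.
OMO sale (to banks) £912 million: Bank of England balance sheet contracts → −£912M.
Currency withdrawal £425 million: just a shift between currency and reserves — both are base money → 0.
Net: −842 − 912 + 0 = -£1754 million.

-£1754 million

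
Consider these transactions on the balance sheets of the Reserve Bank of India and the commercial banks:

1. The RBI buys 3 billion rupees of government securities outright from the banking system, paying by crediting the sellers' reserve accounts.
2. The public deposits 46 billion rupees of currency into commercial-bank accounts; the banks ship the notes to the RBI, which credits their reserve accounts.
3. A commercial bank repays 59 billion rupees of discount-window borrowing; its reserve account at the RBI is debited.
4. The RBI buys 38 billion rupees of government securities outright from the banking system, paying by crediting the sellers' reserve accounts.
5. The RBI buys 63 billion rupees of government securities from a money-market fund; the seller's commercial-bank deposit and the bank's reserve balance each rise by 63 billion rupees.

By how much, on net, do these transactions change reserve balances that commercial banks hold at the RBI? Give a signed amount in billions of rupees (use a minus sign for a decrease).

+91 billion

OMO purchase (from banks) 3 billion rupees: the RBI pays by crediting reserve accounts → +3B.
Currency deposit 46 billion rupees: returned notes are swapped for reserve credit → +46B.
Discount-window repayment 59 billion rupees: repayment is debited from reserves → −59B.
OMO purchase (from banks) 38 billion rupees: the RBI pays by crediting reserve accounts → +38B.
Asset purchase (from non-banks) 63 billion rupees: the RBI pays by crediting reserve accounts → +63B.
Net: 3 + 46 − 59 + 38 + 63 = +91 billion.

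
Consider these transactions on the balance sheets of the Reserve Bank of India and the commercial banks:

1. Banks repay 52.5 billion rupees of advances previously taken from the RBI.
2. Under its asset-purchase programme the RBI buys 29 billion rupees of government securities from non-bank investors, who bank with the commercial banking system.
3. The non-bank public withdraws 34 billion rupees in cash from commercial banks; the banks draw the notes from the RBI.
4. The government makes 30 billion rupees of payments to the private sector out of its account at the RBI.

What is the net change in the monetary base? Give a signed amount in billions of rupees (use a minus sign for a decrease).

+6.5 billion

RBI balance sheet:
  Assets:      Securities +29B, Loans to banks −52.5B
  Liabilities: Bank reserves −27.5B, Currency in circulation +34B, Government deposits −30B
Monetary base = currency + reserves: +34B + (−27.5B) = +6.5 billion.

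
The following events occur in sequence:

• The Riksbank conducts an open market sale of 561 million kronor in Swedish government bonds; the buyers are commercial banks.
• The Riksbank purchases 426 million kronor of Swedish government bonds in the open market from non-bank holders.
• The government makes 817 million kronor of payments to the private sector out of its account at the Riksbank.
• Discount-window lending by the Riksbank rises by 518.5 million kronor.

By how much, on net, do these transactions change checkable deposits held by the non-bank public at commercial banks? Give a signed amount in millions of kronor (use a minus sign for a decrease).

+1243 million

OMO sale (to banks) 561 million kronor: the counterparty is a bank, so public deposits are unchanged → 0.
Asset purchase (from non-banks) 426 million kronor: non-bank counterparties' bank balances rise → +426M.
Government spending 817 million kronor: non-bank counterparties' bank balances rise → +817M.
Discount-window loan 518.5 million kronor: the counterparty is a bank, so public deposits are unchanged → 0.
Net: 0 + 426 + 817 + 0 = +1243 million.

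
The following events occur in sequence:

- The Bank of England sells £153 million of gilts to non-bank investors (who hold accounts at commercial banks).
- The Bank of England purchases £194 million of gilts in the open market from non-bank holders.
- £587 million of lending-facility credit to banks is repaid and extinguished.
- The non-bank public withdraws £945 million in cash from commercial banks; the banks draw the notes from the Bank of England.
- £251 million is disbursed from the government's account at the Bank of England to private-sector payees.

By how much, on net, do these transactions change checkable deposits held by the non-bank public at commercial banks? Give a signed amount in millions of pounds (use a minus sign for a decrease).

Asset sale (to non-banks) £153 million: non-bank counterparties' bank balances fall → −£153M.
Asset purchase (from non-banks) £194 million: non-bank counterparties' bank balances rise → +£194M.
Discount-window repayment £587 million: the counterparty is a bank, so public deposits are unchanged → 0.
Currency withdrawal £945 million: non-bank counterparties' bank balances fall → −£945M.
Government spending £251 million: non-bank counterparties' bank balances rise → +£251M.
Net: −153 + 194 + 0 − 945 + 251 = -£653 million.

-£653 million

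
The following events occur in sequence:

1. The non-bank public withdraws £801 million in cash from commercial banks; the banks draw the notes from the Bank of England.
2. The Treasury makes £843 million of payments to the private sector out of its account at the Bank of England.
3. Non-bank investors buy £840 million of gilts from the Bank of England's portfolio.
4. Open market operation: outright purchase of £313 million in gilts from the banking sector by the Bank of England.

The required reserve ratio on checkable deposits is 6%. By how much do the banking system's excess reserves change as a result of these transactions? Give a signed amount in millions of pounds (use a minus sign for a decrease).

-£437.12 million

Currency withdrawal £801 million: reserves −£801M, deposits −£801M.
Government spending £843 million: reserves +£843M, deposits +£843M.
Asset sale (to non-banks) £840 million: reserves −£840M, deposits −£840M.
OMO purchase (from banks) £313 million: reserves +£313M, deposits 0.
Totals: Δreserves = −£485M, Δdeposits = −£798M.
Δrequired reserves = 6% × −£798M = −£47.88M.
Δexcess reserves = Δreserves − Δrequired = −£485M − (−£47.88M) = -£437.12 million.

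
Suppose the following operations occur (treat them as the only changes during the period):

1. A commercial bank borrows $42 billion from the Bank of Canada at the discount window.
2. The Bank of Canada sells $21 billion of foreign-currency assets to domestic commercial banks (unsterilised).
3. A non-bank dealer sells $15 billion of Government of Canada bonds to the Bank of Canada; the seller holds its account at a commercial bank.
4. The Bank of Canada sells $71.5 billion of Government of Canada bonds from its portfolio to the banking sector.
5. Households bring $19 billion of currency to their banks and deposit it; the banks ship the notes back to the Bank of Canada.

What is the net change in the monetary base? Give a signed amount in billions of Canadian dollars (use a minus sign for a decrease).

-$35.5 billion

Discount-window loan $42 billion: Bank of Canada balance sheet expands → +$42B.
FX sale $21 billion: Bank of Canada balance sheet contracts → −$21B.
Asset purchase (from non-banks) $15 billion: Bank of Canada balance sheet expands → +$15B.
OMO sale (to banks) $71.5 billion: Bank of Canada balance sheet contracts → −$71.5B.
Currency deposit $19 billion: just a shift between currency and reserves — both are base money → 0.
Net: 42 − 21 + 15 − 71.5 + 0 = -$35.5 billion.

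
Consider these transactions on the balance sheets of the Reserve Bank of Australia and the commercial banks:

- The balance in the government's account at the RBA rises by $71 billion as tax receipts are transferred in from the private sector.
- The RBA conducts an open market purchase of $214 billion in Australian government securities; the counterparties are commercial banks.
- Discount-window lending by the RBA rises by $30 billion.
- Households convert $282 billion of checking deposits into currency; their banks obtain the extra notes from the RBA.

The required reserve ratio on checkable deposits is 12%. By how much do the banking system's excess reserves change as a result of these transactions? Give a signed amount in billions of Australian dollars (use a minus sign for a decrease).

-$66.64 billion

Government account inflow $71 billion: reserves −$71B, deposits −$71B.
OMO purchase (from banks) $214 billion: reserves +$214B, deposits 0.
Discount-window loan $30 billion: reserves +$30B, deposits 0.
Currency withdrawal $282 billion: reserves −$282B, deposits −$282B.
Totals: Δreserves = −$109B, Δdeposits = −$353B.
Δrequired reserves = 12% × −$353B = −$42.36B.
Δexcess reserves = Δreserves − Δrequired = −$109B − (−$42.36B) = -$66.64 billion.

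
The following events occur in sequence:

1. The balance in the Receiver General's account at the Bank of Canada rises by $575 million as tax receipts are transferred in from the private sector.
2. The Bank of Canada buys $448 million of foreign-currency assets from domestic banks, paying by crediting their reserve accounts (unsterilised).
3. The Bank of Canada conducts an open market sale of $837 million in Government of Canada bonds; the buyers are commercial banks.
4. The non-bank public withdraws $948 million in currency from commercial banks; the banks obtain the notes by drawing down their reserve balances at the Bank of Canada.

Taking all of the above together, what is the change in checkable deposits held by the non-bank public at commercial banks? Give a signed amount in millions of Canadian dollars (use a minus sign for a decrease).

Government account inflow $575 million: non-bank counterparties' bank balances fall → −$575M.
FX purchase $448 million: the counterparty is a bank, so public deposits are unchanged → 0.
OMO sale (to banks) $837 million: the counterparty is a bank, so public deposits are unchanged → 0.
Currency withdrawal $948 million: non-bank counterparties' bank balances fall → −$948M.
Net: −575 + 0 + 0 − 948 = -$1523 million.

-$1523 million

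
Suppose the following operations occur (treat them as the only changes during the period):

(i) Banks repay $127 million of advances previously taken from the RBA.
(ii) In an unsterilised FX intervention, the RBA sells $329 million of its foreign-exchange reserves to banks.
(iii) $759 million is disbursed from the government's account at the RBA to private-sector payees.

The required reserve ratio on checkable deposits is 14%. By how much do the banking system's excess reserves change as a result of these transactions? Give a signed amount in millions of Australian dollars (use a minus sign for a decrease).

Discount-window repayment $127 million: reserves −$127M, deposits 0.
FX sale $329 million: reserves −$329M, deposits 0.
Government spending $759 million: reserves +$759M, deposits +$759M.
Totals: Δreserves = +$303M, Δdeposits = +$759M.
Δrequired reserves = 14% × +$759M = +$106.26M.
Δexcess reserves = Δreserves − Δrequired = +$303M − (+$106.26M) = +$196.74 million.

+$196.74 million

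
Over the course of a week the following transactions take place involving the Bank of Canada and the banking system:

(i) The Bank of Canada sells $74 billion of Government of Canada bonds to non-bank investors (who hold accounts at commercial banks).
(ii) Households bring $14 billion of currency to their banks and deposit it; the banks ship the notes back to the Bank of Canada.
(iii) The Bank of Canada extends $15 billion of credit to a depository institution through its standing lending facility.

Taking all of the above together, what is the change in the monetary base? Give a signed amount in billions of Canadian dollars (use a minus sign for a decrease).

-$59 billion

Asset sale (to non-banks) $74 billion: Bank of Canada balance sheet contracts → −$74B.
Currency deposit $14 billion: just a shift between currency and reserves — both are base money → 0.
Discount-window loan $15 billion: Bank of Canada balance sheet expands → +$15B.
Net: −74 + 0 + 15 = -$59 billion.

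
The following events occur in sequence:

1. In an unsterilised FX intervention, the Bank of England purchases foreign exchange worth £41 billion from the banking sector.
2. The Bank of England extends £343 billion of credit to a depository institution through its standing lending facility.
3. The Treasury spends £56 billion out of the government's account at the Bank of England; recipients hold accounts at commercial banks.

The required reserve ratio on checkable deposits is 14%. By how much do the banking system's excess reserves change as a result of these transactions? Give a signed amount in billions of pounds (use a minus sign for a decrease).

+£432.16 billion

FX purchase £41 billion: reserves +£41B, deposits 0.
Discount-window loan £343 billion: reserves +£343B, deposits 0.
Government spending £56 billion: reserves +£56B, deposits +£56B.
Totals: Δreserves = +£440B, Δdeposits = +£56B.
Δrequired reserves = 14% × +£56B = +£7.84B.
Δexcess reserves = Δreserves − Δrequired = +£440B − (+£7.84B) = +£432.16 billion.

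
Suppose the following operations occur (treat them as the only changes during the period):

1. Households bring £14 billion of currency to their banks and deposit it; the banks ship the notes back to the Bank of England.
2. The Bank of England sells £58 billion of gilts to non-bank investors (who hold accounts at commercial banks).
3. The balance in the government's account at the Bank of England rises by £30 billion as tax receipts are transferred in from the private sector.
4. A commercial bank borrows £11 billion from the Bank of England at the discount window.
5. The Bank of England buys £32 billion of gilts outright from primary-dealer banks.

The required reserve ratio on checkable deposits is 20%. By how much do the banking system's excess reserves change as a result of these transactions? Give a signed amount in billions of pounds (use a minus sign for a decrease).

Currency deposit £14 billion: reserves +£14B, deposits +£14B.
Asset sale (to non-banks) £58 billion: reserves −£58B, deposits −£58B.
Government account inflow £30 billion: reserves −£30B, deposits −£30B.
Discount-window loan £11 billion: reserves +£11B, deposits 0.
OMO purchase (from banks) £32 billion: reserves +£32B, deposits 0.
Totals: Δreserves = −£31B, Δdeposits = −£74B.
Δrequired reserves = 20% × −£74B = −£14.8B.
Δexcess reserves = Δreserves − Δrequired = −£31B − (−£14.8B) = -£16.2 billion.

-£16.2 billion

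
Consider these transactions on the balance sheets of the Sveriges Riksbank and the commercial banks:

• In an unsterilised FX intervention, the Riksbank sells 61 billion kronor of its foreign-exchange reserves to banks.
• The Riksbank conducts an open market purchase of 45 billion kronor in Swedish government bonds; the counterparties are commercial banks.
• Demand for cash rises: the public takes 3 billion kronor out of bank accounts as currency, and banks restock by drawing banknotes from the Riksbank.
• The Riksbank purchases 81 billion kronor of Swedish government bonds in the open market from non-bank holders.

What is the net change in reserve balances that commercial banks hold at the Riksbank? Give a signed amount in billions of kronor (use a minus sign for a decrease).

Riksbank balance sheet:
  Assets:      Securities +126B, Foreign assets −61B
  Liabilities: Bank reserves +62B, Currency in circulation +3B
Commercial banking system:
  Assets:      Reserves at CB +62B, Securities −45B, Foreign assets +61B
  Liabilities: Checkable deposits +78B
So the change in reserve balances that commercial banks hold at the Riksbank is +62 billion.

+62 billion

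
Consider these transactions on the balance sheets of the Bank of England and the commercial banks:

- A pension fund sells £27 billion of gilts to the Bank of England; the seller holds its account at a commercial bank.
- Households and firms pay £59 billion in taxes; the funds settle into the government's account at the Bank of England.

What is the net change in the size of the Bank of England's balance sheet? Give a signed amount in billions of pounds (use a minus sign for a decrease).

+£27 billion

Bank of England balance sheet:
  Assets:      Securities +£27B
  Liabilities: Bank reserves −£32B, Government deposits +£59B
Commercial banking system:
  Assets:      Reserves at CB −£32B
  Liabilities: Checkable deposits −£32B
Change in total Bank of England assets = +£27 billion.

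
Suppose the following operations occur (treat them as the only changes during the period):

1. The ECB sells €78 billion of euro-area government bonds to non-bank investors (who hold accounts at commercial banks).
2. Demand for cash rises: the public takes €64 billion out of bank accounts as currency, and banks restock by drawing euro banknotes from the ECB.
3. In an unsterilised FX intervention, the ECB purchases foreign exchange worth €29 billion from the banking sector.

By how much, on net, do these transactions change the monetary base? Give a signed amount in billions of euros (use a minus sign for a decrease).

ECB balance sheet:
  Assets:      Securities −€78B, Foreign assets +€29B
  Liabilities: Bank reserves −€113B, Currency in circulation +€64B
Monetary base = currency + reserves: +€64B + (−€113B) = -€49 billion.

-€49 billion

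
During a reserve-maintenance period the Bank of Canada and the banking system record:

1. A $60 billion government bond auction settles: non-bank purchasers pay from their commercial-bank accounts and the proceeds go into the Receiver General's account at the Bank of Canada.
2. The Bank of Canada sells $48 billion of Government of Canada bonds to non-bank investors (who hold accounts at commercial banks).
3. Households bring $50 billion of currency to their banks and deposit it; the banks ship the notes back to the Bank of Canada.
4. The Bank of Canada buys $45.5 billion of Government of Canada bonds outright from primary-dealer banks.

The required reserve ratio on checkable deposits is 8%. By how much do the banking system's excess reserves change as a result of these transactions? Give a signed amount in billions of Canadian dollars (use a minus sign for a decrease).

-$7.86 billion

Government account inflow $60 billion: reserves −$60B, deposits −$60B.
Asset sale (to non-banks) $48 billion: reserves −$48B, deposits −$48B.
Currency deposit $50 billion: reserves +$50B, deposits +$50B.
OMO purchase (from banks) $45.5 billion: reserves +$45.5B, deposits 0.
Totals: Δreserves = −$12.5B, Δdeposits = −$58B.
Δrequired reserves = 8% × −$58B = −$4.64B.
Δexcess reserves = Δreserves − Δrequired = −$12.5B − (−$4.64B) = -$7.86 billion.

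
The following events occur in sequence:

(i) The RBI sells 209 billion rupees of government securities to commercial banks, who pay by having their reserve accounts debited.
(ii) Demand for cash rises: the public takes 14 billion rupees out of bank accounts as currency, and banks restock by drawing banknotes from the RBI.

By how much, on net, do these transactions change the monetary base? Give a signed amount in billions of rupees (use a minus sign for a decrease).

-209 billion

RBI balance sheet:
  Assets:      Securities −209B
  Liabilities: Bank reserves −223B, Currency in circulation +14B
Commercial banking system:
  Assets:      Reserves at CB −223B, Securities +209B
  Liabilities: Checkable deposits −14B
Monetary base = currency + reserves: +14B + (−223B) = -209 billion.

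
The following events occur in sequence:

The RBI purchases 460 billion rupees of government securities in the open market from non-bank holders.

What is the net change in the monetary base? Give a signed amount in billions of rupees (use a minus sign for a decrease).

+460 billion

Asset purchase (from non-banks) 460 billion rupees: RBI balance sheet expands → +460B.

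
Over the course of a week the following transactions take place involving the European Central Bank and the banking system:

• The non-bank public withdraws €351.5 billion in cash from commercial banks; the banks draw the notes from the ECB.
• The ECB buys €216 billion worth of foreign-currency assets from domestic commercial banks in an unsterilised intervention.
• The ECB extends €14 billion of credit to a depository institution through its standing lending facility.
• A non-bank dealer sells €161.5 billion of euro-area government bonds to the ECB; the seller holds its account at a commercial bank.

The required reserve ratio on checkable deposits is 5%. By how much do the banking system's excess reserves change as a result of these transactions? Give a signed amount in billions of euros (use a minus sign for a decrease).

Currency withdrawal €351.5 billion: reserves −€351.5B, deposits −€351.5B.
FX purchase €216 billion: reserves +€216B, deposits 0.
Discount-window loan €14 billion: reserves +€14B, deposits 0.
Asset purchase (from non-banks) €161.5 billion: reserves +€161.5B, deposits +€161.5B.
Totals: Δreserves = +€40B, Δdeposits = −€190B.
Δrequired reserves = 5% × −€190B = −€9.5B.
Δexcess reserves = Δreserves − Δrequired = +€40B − (−€9.5B) = +€49.5 billion.

+€49.5 billion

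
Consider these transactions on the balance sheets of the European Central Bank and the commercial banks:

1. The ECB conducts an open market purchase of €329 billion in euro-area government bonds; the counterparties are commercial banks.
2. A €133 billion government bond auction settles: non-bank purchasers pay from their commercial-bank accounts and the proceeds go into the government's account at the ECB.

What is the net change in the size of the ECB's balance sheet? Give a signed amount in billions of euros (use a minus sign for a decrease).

ECB balance sheet:
  Assets:      Securities +€329B
  Liabilities: Bank reserves +€196B, Government deposits +€133B
Change in total ECB assets = +€329 billion.

+€329 billion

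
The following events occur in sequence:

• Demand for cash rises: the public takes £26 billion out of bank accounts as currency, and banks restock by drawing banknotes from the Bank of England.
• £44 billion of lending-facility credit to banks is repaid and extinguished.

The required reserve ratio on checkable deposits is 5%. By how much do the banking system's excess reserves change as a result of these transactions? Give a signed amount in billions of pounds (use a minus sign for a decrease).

Currency withdrawal £26 billion: reserves −£26B, deposits −£26B.
Discount-window repayment £44 billion: reserves −£44B, deposits 0.
Totals: Δreserves = −£70B, Δdeposits = −£26B.
Δrequired reserves = 5% × −£26B = −£1.3B.
Δexcess reserves = Δreserves − Δrequired = −£70B − (−£1.3B) = -£68.7 billion.

-£68.7 billion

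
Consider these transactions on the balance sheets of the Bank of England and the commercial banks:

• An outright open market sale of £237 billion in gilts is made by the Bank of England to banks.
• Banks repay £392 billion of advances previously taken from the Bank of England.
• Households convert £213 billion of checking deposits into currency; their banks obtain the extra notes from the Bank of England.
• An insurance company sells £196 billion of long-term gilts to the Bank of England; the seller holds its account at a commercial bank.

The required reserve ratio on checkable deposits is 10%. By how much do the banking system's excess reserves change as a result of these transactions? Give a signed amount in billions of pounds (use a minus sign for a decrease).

OMO sale (to banks) £237 billion: reserves −£237B, deposits 0.
Discount-window repayment £392 billion: reserves −£392B, deposits 0.
Currency withdrawal £213 billion: reserves −£213B, deposits −£213B.
Asset purchase (from non-banks) £196 billion: reserves +£196B, deposits +£196B.
Totals: Δreserves = −£646B, Δdeposits = −£17B.
Δrequired reserves = 10% × −£17B = −£1.7B.
Δexcess reserves = Δreserves − Δrequired = −£646B − (−£1.7B) = -£644.3 billion.

-£644.3 billion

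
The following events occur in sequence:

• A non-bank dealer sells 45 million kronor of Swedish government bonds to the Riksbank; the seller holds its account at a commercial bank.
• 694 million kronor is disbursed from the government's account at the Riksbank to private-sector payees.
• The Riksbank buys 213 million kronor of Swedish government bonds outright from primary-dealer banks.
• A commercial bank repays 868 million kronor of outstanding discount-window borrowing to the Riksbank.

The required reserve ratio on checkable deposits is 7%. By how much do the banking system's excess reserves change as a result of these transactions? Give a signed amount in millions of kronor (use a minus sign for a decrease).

+32.27 million

Asset purchase (from non-banks) 45 million kronor: reserves +45M, deposits +45M.
Government spending 694 million kronor: reserves +694M, deposits +694M.
OMO purchase (from banks) 213 million kronor: reserves +213M, deposits 0.
Discount-window repayment 868 million kronor: reserves −868M, deposits 0.
Totals: Δreserves = +84M, Δdeposits = +739M.
Δrequired reserves = 7% × +739M = +51.73M.
Δexcess reserves = Δreserves − Δrequired = +84M − (+51.73M) = +32.27 million.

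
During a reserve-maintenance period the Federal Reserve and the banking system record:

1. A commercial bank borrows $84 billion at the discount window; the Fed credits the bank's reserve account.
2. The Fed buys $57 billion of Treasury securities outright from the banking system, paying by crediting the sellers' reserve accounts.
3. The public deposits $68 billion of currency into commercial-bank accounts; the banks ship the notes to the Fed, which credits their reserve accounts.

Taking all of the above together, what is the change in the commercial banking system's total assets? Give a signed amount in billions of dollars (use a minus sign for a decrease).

Fed balance sheet:
  Assets:      Securities +$57B, Loans to banks +$84B
  Liabilities: Bank reserves +$209B, Currency in circulation −$68B
Commercial banking system:
  Assets:      Reserves at CB +$209B, Securities −$57B
  Liabilities: Checkable deposits +$68B, Borrowings from CB +$84B
Change in total bank assets = +$152 billion.

+$152 billion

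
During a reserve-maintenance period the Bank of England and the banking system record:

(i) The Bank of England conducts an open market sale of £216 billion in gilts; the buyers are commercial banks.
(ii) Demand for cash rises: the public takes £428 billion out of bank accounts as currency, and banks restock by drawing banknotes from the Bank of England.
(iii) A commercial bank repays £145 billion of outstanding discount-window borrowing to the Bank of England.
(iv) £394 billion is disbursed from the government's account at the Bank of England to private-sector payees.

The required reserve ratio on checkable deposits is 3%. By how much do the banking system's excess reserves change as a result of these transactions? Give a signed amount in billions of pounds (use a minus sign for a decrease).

-£393.98 billion

OMO sale (to banks) £216 billion: reserves −£216B, deposits 0.
Currency withdrawal £428 billion: reserves −£428B, deposits −£428B.
Discount-window repayment £145 billion: reserves −£145B, deposits 0.
Government spending £394 billion: reserves +£394B, deposits +£394B.
Totals: Δreserves = −£395B, Δdeposits = −£34B.
Δrequired reserves = 3% × −£34B = −£1.02B.
Δexcess reserves = Δreserves − Δrequired = −£395B − (−£1.02B) = -£393.98 billion.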